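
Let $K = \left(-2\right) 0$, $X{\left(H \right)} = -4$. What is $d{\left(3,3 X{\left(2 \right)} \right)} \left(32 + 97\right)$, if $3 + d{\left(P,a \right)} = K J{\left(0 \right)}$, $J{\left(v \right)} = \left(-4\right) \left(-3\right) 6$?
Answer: $-387$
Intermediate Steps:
$J{\left(v \right)} = 72$ ($J{\left(v \right)} = 12 \cdot 6 = 72$)
$K = 0$
$d{\left(P,a \right)} = -3$ ($d{\left(P,a \right)} = -3 + 0 \cdot 72 = -3 + 0 = -3$)
$d{\left(3,3 X{\left(2 \right)} \right)} \left(32 + 97\right) = - 3 \left(32 + 97\right) = \left(-3\right) 129 = -387$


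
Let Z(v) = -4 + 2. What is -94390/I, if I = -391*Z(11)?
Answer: -47195/391 ≈ -120.70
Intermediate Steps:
Z(v) = -2
I = 782 (I = -391*(-2) = 782)
-94390/I = -94390/782 = -94390*1/782 = -47195/391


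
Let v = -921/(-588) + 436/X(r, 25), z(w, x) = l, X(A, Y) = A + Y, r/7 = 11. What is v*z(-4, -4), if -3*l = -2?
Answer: 58385/14994 ≈ 3.8939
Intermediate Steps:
r = 77 (r = 7*11 = 77)
l = 2/3 (l = -1/3*(-2) = 2/3 ≈ 0.66667)
z(w, x) = 2/3
v = 58385/9996 (v = -921/(-588) + 436/(77 + 25) = -921*(-1/588) + 436/102 = 307/196 + 436*(1/102) = 307/196 + 218/51 = 58385/9996 ≈ 5.8408)
v*z(-4, -4) = (58385/9996)*(2/3) = 58385/14994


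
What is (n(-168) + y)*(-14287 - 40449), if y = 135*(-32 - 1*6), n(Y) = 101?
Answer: 275267344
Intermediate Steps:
y = -5130 (y = 135*(-32 - 6) = 135*(-38) = -5130)
(n(-168) + y)*(-14287 - 40449) = (101 - 5130)*(-14287 - 40449) = -5029*(-54736) = 275267344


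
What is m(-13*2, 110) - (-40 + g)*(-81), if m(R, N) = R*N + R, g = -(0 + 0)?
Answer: -6126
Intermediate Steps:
g = 0 (g = -1*0 = 0)
m(R, N) = R + N*R (m(R, N) = N*R + R = R + N*R)
m(-13*2, 110) - (-40 + g)*(-81) = (-13*2)*(1 + 110) - (-40 + 0)*(-81) = -26*111 - (-40)*(-81) = -2886 - 1*3240 = -2886 - 3240 = -6126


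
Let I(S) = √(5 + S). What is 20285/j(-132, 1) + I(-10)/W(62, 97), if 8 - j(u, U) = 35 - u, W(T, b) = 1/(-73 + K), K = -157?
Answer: -20285/159 - 230*I*√5 ≈ -127.58 - 514.3*I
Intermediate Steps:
W(T, b) = -1/230 (W(T, b) = 1/(-73 - 157) = 1/(-230) = -1/230)
j(u, U) = -27 + u (j(u, U) = 8 - (35 - u) = 8 + (-35 + u) = -27 + u)
20285/j(-132, 1) + I(-10)/W(62, 97) = 20285/(-27 - 132) + √(5 - 10)/(-1/230) = 20285/(-159) + √(-5)*(-230) = 20285*(-1/159) + (I*√5)*(-230) = -20285/159 - 230*I*√5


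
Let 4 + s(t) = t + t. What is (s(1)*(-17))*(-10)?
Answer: -340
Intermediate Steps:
s(t) = -4 + 2*t (s(t) = -4 + (t + t) = -4 + 2*t)
(s(1)*(-17))*(-10) = ((-4 + 2*1)*(-17))*(-10) = ((-4 + 2)*(-17))*(-10) = -2*(-17)*(-10) = 34*(-10) = -340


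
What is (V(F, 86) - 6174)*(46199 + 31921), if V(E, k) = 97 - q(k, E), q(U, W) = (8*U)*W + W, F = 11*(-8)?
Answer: 4261836600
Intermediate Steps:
F = -88
q(U, W) = W + 8*U*W (q(U, W) = 8*U*W + W = W + 8*U*W)
V(E, k) = 97 - E*(1 + 8*k)
(V(F, 86) - 6174)*(46199 + 31921) = ((97 - 1*(-88)*(1 + 8*86)) - 6174)*(46199 + 31921) = ((97 - 1*(-88)*(1 + 688)) - 6174)*78120 = ((97 - 1*(-88)*689) - 6174)*78120 = ((97 + 60632) - 6174)*78120 = (60729 - 6174)*78120 = 54555*78120 = 4261836600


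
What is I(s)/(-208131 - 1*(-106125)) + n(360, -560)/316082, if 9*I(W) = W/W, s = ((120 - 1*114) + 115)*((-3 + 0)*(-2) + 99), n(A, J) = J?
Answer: -257213161/145090172214 ≈ -0.0017728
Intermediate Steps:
s = 12705 (s = ((120 - 114) + 115)*(-3*(-2) + 99) = (6 + 115)*(6 + 99) = 121*105 = 12705)
I(W) = 1/9 (I(W) = (W/W)/9 = (1/9)*1 = 1/9)
I(s)/(-208131 - 1*(-106125)) + n(360, -560)/316082 = 1/(9*(-208131 - 1*(-106125))) - 560/316082 = 1/(9*(-208131 + 106125)) - 560*1/316082 = (1/9)/(-102006) - 280/158041 = (1/9)*(-1/102006) - 280/158041 = -1/918054 - 280/158041 = -257213161/145090172214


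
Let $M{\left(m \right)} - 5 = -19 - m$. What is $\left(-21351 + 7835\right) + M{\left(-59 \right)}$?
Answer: $-13471$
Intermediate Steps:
$M{\left(m \right)} = -14 - m$ ($M{\left(m \right)} = 5 - \left(19 + m\right) = -14 - m$)
$\left(-21351 + 7835\right) + M{\left(-59 \right)} = \left(-21351 + 7835\right) - -45 = -13516 + \left(-14 + 59\right) = -13516 + 45 = -13471$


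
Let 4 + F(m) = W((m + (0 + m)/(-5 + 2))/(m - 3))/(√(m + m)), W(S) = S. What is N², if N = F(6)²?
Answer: 197008/729 - 13952*√3/243 ≈ 170.80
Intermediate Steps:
F(m) = -4 + √2*√m/(3*(-3 + m)) (F(m) = -4 + ((m + (0 + m)/(-5 + 2))/(m - 3))/(√(m + m)) = -4 + ((m + m/(-3))/(-3 + m))/(√(2*m)) = -4 + ((m + m*(-⅓))/(-3 + m))/((√2*√m)) = -4 + ((m - m/3)/(-3 + m))*(√2/(2*√m)) = -4 + ((2*m/3)/(-3 + m))*(√2/(2*√m)) = -4 + (2*m/(3*(-3 + m)))*(√2/(2*√m)) = -4 + √2*√m/(3*(-3 + m)))
N = (-4 + 2*√3/9)² (N = ((36 - 12*6 + √2*√6)/(3*(-3 + 6)))² = ((⅓)*(36 - 72 + 2*√3)/3)² = ((⅓)*(⅓)*(-36 + 2*√3))² = (-4 + 2*√3/9)² ≈ 13.069)
N² = (436/27 - 16*√3/9)²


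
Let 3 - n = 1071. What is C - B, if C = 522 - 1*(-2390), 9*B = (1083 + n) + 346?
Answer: 25847/9 ≈ 2871.9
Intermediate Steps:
n = -1068 (n = 3 - 1*1071 = 3 - 1071 = -1068)
B = 361/9 (B = ((1083 - 1068) + 346)/9 = (15 + 346)/9 = (1/9)*361 = 361/9 ≈ 40.111)
C = 2912 (C = 522 + 2390 = 2912)
C - B = 2912 - 1*361/9 = 2912 - 361/9 = 25847/9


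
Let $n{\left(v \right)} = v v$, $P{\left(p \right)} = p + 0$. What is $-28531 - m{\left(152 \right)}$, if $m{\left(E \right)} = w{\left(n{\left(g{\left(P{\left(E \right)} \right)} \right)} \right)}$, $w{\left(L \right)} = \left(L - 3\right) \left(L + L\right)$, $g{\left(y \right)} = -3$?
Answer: $-28639$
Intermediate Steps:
$P{\left(p \right)} = p$
$n{\left(v \right)} = v^{2}$
$w{\left(L \right)} = 2 L \left(-3 + L\right)$ ($w{\left(L \right)} = \left(-3 + L\right) 2 L = 2 L \left(-3 + L\right)$)
$m{\left(E \right)} = 108$ ($m{\left(E \right)} = 2 \left(-3\right)^{2} \left(-3 + \left(-3\right)^{2}\right) = 2 \cdot 9 \left(-3 + 9\right) = 2 \cdot 9 \cdot 6 = 108$)
$-28531 - m{\left(152 \right)} = -28531 - 108 = -28639$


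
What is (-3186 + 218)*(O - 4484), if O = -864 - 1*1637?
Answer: 20731480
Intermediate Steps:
O = -2501 (O = -864 - 1637 = -2501)
(-3186 + 218)*(O - 4484) = (-3186 + 218)*(-2501 - 4484) = -2968*(-6985) = 20731480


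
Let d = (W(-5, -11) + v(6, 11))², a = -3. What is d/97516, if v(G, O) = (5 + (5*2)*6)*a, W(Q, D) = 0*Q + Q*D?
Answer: 4900/24379 ≈ 0.20099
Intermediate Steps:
W(Q, D) = D*Q (W(Q, D) = 0 + D*Q = D*Q)
v(G, O) = -195 (v(G, O) = (5 + (5*2)*6)*(-3) = (5 + 10*6)*(-3) = (5 + 60)*(-3) = 65*(-3) = -195)
d = 19600 (d = (-11*(-5) - 195)² = (55 - 195)² = (-140)² = 19600)
d/97516 = 19600/97516 = 19600*(1/97516) = 4900/24379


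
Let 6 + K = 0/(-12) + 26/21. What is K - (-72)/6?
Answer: 152/21 ≈ 7.2381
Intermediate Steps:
K = -100/21 (K = -6 + (0/(-12) + 26/21) = -6 + (0*(-1/12) + 26*(1/21)) = -6 + (0 + 26/21) = -6 + 26/21 = -100/21 ≈ -4.7619)
K - (-72)/6 = -100/21 - (-72)/6 = -100/21 - 2*(-6) = -100/21 + 12 = 152/21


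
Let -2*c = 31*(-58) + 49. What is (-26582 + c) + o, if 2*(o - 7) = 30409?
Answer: -10496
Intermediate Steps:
o = 30423/2 (o = 7 + (1/2)*30409 = 7 + 30409/2 = 30423/2 ≈ 15212.)
c = 1749/2 (c = -(31*(-58) + 49)/2 = -(-1798 + 49)/2 = -1/2*(-1749) = 1749/2 ≈ 874.50)
(-26582 + c) + o = (-26582 + 1749/2) + 30423/2 = -51415/2 + 30423/2 = -10496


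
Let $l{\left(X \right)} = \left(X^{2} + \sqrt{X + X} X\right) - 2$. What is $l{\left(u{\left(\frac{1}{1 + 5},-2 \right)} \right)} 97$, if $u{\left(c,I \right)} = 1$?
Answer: $-97 + 97 \sqrt{2} \approx 40.179$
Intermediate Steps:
$l{\left(X \right)} = -2 + X^{2} + \sqrt{2} X^{\frac{3}{2}}$ ($l{\left(X \right)} = \left(X^{2} + \sqrt{2 X} X\right) - 2 = \left(X^{2} + \sqrt{2} \sqrt{X} X\right) - 2 = \left(X^{2} + \sqrt{2} X^{\frac{3}{2}}\right) - 2 = -2 + X^{2} + \sqrt{2} X^{\frac{3}{2}}$)
$l{\left(u{\left(\frac{1}{1 + 5},-2 \right)} \right)} 97 = \left(-2 + 1^{2} + \sqrt{2} \cdot 1^{\frac{3}{2}}\right) 97 = \left(-2 + 1 + \sqrt{2} \cdot 1\right) 97 = \left(-2 + 1 + \sqrt{2}\right) 97 = \left(-1 + \sqrt{2}\right) 97 = -97 + 97 \sqrt{2}$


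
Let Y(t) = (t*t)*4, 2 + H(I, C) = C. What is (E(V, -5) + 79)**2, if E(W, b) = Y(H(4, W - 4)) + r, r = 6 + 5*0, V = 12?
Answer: 52441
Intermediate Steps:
H(I, C) = -2 + C
r = 6 (r = 6 + 0 = 6)
Y(t) = 4*t**2 (Y(t) = t**2*4 = 4*t**2)
E(W, b) = 6 + 4*(-6 + W)**2 (E(W, b) = 4*(-2 + (W - 4))**2 + 6 = 4*(-2 + (-4 + W))**2 + 6 = 4*(-6 + W)**2 + 6 = 6 + 4*(-6 + W)**2)
(E(V, -5) + 79)**2 = ((6 + 4*(-6 + 12)**2) + 79)**2 = ((6 + 4*6**2) + 79)**2 = ((6 + 4*36) + 79)**2 = ((6 + 144) + 79)**2 = (150 + 79)**2 = 229**2 = 52441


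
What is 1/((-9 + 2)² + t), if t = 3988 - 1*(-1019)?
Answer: 1/5056 ≈ 0.00019778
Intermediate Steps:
t = 5007 (t = 3988 + 1019 = 5007)
1/((-9 + 2)² + t) = 1/((-9 + 2)² + 5007) = 1/((-7)² + 5007) = 1/(49 + 5007) = 1/5056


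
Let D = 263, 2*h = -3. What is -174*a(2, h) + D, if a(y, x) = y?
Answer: -85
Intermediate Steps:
h = -3/2 (h = (½)*(-3) = -3/2 ≈ -1.5000)
-174*a(2, h) + D = -174*2 + 263 = -348 + 263 = -85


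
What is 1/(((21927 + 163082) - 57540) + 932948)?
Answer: 1/1060417 ≈ 9.4303e-7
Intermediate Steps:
1/(((21927 + 163082) - 57540) + 932948) = 1/((185009 - 57540) + 932948) = 1/(127469 + 932948) = 1/1060417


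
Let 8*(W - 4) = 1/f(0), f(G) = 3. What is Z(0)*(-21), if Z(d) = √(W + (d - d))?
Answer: -7*√582/4 ≈ -42.218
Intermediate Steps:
W = 97/24 (W = 4 + (⅛)/3 = 4 + (⅛)*(⅓) = 4 + 1/24 = 97/24 ≈ 4.0417)
Z(d) = √582/12 (Z(d) = √(97/24 + (d - d)) = √(97/24 + 0) = √(97/24) = √582/12)
Z(0)*(-21) = (√582/12)*(-21) = -7*√582/4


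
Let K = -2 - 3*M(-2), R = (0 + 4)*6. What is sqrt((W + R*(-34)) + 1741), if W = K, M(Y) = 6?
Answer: sqrt(905) ≈ 30.083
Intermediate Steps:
R = 24 (R = 4*6 = 24)
K = -20 (K = -2 - 3*6 = -2 - 18 = -20)
W = -20
sqrt((W + R*(-34)) + 1741) = sqrt((-20 + 24*(-34)) + 1741) = sqrt((-20 - 816) + 1741) = sqrt(-836 + 1741) = sqrt(905)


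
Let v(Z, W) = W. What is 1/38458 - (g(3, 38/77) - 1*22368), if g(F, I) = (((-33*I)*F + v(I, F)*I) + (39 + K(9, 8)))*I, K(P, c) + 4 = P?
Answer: 728667858335/32573926 ≈ 22370.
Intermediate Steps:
K(P, c) = -4 + P
g(F, I) = I*(44 - 32*F*I) (g(F, I) = (((-33*I)*F + F*I) + (39 + (-4 + 9)))*I = ((-33*F*I + F*I) + (39 + 5))*I = (-32*F*I + 44)*I = (44 - 32*F*I)*I = I*(44 - 32*F*I))
1/38458 - (g(3, 38/77) - 1*22368) = 1/38458 - (4*(38/77)*(11 - 8*3*38/77) - 1*22368) = 1/38458 - (4*(38*(1/77))*(11 - 8*3*38*(1/77)) - 22368) = 1/38458 - (4*(38/77)*(11 - 8*3*38/77) - 22368) = 1/38458 - (4*(38/77)*(11 - 912/77) - 22368) = 1/38458 - (4*(38/77)*(-65/77) - 22368) = 1/38458 - (-9880/5929 - 22368) = 1/38458 - 1*(-132629752/5929) = 1/38458 + 132629752/5929 = 728667858335/32573926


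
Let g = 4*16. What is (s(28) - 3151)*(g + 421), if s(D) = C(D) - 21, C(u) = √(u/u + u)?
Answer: -1538420 + 485*√29 ≈ -1.5358e+6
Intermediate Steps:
C(u) = √(1 + u)
g = 64
s(D) = -21 + √(1 + D) (s(D) = √(1 + D) - 21 = -21 + √(1 + D))
(s(28) - 3151)*(g + 421) = ((-21 + √(1 + 28)) - 3151)*(64 + 421) = ((-21 + √29) - 3151)*485 = (-3172 + √29)*485 = -1538420 + 485*√29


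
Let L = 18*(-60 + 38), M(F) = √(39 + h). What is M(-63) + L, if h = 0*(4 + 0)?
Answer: -396 + √39 ≈ -389.75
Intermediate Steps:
h = 0 (h = 0*4 = 0)
M(F) = √39 (M(F) = √(39 + 0) = √39)
L = -396 (L = 18*(-22) = -396)
M(-63) + L = √39 - 396 = -396 + √39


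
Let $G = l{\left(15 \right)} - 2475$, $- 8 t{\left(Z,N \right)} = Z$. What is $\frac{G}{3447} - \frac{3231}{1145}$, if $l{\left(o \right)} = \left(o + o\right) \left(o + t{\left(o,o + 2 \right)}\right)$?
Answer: $- \frac{6009017}{1754140} \approx -3.4256$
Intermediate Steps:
$t{\left(Z,N \right)} = - \frac{Z}{8}$
$l{\left(o \right)} = \frac{7 o^{2}}{4}$ ($l{\left(o \right)} = \left(o + o\right) \left(o - \frac{o}{8}\right) = 2 o \frac{7 o}{8} = \frac{7 o^{2}}{4}$)
$G = - \frac{8325}{4}$ ($G = \frac{7 \cdot 15^{2}}{4} - 2475 = \frac{7}{4} \cdot 225 - 2475 = \frac{1575}{4} - 2475 = - \frac{8325}{4} \approx -2081.3$)
$\frac{G}{3447} - \frac{3231}{1145} = - \frac{8325}{4 \cdot 3447} - \frac{3231}{1145} = \left(- \frac{8325}{4}\right) \frac{1}{3447} - \frac{3231}{1145} = - \frac{925}{1532} - \frac{3231}{1145} = - \frac{6009017}{1754140}$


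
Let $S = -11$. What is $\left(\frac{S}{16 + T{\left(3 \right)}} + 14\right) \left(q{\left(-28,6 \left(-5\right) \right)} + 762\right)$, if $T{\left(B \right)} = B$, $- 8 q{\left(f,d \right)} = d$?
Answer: $\frac{781065}{76} \approx 10277.0$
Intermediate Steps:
$q{\left(f,d \right)} = - \frac{d}{8}$
$\left(\frac{S}{16 + T{\left(3 \right)}} + 14\right) \left(q{\left(-28,6 \left(-5\right) \right)} + 762\right) = \left(- \frac{11}{16 + 3} + 14\right) \left(- \frac{6 \left(-5\right)}{8} + 762\right) = \left(- \frac{11}{19} + 14\right) \left(\left(- \frac{1}{8}\right) \left(-30\right) + 762\right) = \left(\left(-11\right) \frac{1}{19} + 14\right) \left(\frac{15}{4} + 762\right) = \left(- \frac{11}{19} + 14\right) \frac{3063}{4} = \frac{255}{19} \cdot \frac{3063}{4} = \frac{781065}{76}$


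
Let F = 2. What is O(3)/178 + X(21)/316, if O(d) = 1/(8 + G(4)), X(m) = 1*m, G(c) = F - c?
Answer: 2843/42186 ≈ 0.067392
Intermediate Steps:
G(c) = 2 - c
X(m) = m
O(d) = 1/6 (O(d) = 1/(8 + (2 - 1*4)) = 1/(8 + (2 - 4)) = 1/(8 - 2) = 1/6)
O(3)/178 + X(21)/316 = (1/6)/178 + 21/316 = (1/6)*(1/178) + 21*(1/316) = 1/1068 + 21/316 = 2843/42186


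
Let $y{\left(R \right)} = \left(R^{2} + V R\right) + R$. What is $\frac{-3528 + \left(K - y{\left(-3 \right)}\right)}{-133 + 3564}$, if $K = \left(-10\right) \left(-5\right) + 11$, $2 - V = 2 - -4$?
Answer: $- \frac{3485}{3431} \approx -1.0157$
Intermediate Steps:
$V = -4$ ($V = 2 - \left(2 - -4\right) = 2 - \left(2 + 4\right) = 2 - 6 = -4$)
$K = 61$ ($K = 50 + 11 = 61$)
$y{\left(R \right)} = R^{2} - 3 R$ ($y{\left(R \right)} = \left(R^{2} - 4 R\right) + R = R^{2} - 3 R$)
$\frac{-3528 + \left(K - y{\left(-3 \right)}\right)}{-133 + 3564} = \frac{-3528 + \left(61 - - 3 \left(-3 - 3\right)\right)}{-133 + 3564} = \frac{-3528 + \left(61 - \left(-3\right) \left(-6\right)\right)}{3431} = \left(-3528 + \left(61 - 18\right)\right) \frac{1}{3431} = \left(-3528 + 43\right) \frac{1}{3431} = \left(-3485\right) \frac{1}{3431} = - \frac{3485}{3431}$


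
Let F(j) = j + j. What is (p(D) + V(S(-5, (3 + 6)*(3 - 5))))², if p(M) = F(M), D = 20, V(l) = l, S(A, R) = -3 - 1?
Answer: 1296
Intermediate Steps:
S(A, R) = -4
F(j) = 2*j
p(M) = 2*M
(p(D) + V(S(-5, (3 + 6)*(3 - 5))))² = (2*20 - 4)² = (40 - 4)² = 36² = 1296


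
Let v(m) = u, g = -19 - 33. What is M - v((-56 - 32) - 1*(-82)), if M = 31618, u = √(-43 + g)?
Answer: 31618 - I*√95 ≈ 31618.0 - 9.7468*I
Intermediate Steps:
g = -52
u = I*√95 (u = √(-43 - 52) = √(-95) = I*√95 ≈ 9.7468*I)
v(m) = I*√95
M - v((-56 - 32) - 1*(-82)) = 31618 - I*√95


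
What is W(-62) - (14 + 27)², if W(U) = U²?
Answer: 2163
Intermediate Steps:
W(-62) - (14 + 27)² = (-62)² - (14 + 27)² = 3844 - 1*41² = 3844 - 1*1681 = 3844 - 1681 = 2163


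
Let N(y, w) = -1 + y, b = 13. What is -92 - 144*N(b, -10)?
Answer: -1820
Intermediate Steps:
-92 - 144*N(b, -10) = -92 - 144*(-1 + 13) = -92 - 144*12 = -92 - 1728 = -1820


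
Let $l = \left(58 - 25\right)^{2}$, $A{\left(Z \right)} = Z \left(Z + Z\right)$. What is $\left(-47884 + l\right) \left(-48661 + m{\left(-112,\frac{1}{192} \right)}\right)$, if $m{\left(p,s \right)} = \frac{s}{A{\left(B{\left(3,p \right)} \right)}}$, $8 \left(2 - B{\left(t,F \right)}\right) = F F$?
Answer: $\frac{2144347772279845685}{941704704} \approx 2.2771 \cdot 10^{9}$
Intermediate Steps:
$B{\left(t,F \right)} = 2 - \frac{F^{2}}{8}$ ($B{\left(t,F \right)} = 2 - \frac{F F}{8} = 2 - \frac{F^{2}}{8}$)
$A{\left(Z \right)} = 2 Z^{2}$ ($A{\left(Z \right)} = Z 2 Z = 2 Z^{2}$)
$m{\left(p,s \right)} = \frac{s}{2 \left(2 - \frac{p^{2}}{8}\right)^{2}}$
$l = 1089$ ($l = 33^{2} = 1089$)
$\left(-47884 + l\right) \left(-48661 + m{\left(-112,\frac{1}{192} \right)}\right) = \left(-47884 + 1089\right) \left(-48661 + \frac{32}{192 \left(-16 + \left(-112\right)^{2}\right)^{2}}\right) = - 46795 \left(-48661 + 32 \cdot \frac{1}{192} \frac{1}{\left(-16 + 12544\right)^{2}}\right) = - 46795 \left(-48661 + 32 \cdot \frac{1}{192} \cdot \frac{1}{156950784}\right) = - 46795 \left(-48661 + \frac{1}{941704704}\right) = \left(-46795\right) \left(- \frac{45824292601343}{941704704}\right) = \frac{2144347772279845685}{941704704}$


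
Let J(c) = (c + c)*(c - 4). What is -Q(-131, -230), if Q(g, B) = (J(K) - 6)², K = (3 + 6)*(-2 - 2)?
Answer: -8259876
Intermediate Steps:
K = -36 (K = 9*(-4) = -36)
J(c) = 2*c*(-4 + c) (J(c) = (2*c)*(-4 + c) = 2*c*(-4 + c))
Q(g, B) = 8259876 (Q(g, B) = (2*(-36)*(-4 - 36) - 6)² = (2*(-36)*(-40) - 6)² = (2880 - 6)² = 2874² = 8259876)
-Q(-131, -230) = -1*8259876 = -8259876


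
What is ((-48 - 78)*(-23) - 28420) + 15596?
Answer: -9926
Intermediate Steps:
((-48 - 78)*(-23) - 28420) + 15596 = (-126*(-23) - 28420) + 15596 = (2898 - 28420) + 15596 = -25522 + 15596 = -9926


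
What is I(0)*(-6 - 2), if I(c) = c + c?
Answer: 0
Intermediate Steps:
I(c) = 2*c
I(0)*(-6 - 2) = (2*0)*(-6 - 2) = 0*(-8) = 0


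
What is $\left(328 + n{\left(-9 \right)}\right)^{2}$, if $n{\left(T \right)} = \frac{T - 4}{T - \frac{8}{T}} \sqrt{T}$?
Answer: $\frac{573191935}{5329} + \frac{230256 i}{73} \approx 1.0756 \cdot 10^{5} + 3154.2 i$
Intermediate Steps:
$n{\left(T \right)} = \frac{\sqrt{T} \left(-4 + T\right)}{T - \frac{8}{T}}$ ($n{\left(T \right)} = \frac{-4 + T}{T - \frac{8}{T}} \sqrt{T} = \frac{\sqrt{T} \left(-4 + T\right)}{T - \frac{8}{T}}$)
$\left(328 + n{\left(-9 \right)}\right)^{2} = \left(328 + \frac{\left(-9\right)^{\frac{3}{2}} \left(-4 - 9\right)}{-8 + \left(-9\right)^{2}}\right)^{2} = \left(328 + - 27 i \frac{1}{-8 + 81} \left(-13\right)\right)^{2} = \left(328 + - 27 i \frac{1}{73} \left(-13\right)\right)^{2} = \left(328 + \frac{351 i}{73}\right)^{2}$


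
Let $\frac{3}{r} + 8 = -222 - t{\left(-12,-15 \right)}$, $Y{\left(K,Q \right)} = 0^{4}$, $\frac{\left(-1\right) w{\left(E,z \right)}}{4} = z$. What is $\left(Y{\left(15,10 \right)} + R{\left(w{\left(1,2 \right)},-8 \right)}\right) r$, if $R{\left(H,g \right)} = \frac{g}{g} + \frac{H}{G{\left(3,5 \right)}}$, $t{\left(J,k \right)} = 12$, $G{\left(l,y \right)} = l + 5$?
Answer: $0$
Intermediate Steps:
$w{\left(E,z \right)} = - 4 z$
$G{\left(l,y \right)} = 5 + l$
$Y{\left(K,Q \right)} = 0$
$R{\left(H,g \right)} = 1 + \frac{H}{8}$ ($R{\left(H,g \right)} = \frac{g}{g} + \frac{H}{5 + 3} = 1 + \frac{H}{8}$)
$r = - \frac{3}{242}$ ($r = \frac{3}{-8 - 234} = \frac{3}{-242} = 3 \left(- \frac{1}{242}\right) = - \frac{3}{242} \approx -0.012397$)
$\left(Y{\left(15,10 \right)} + R{\left(w{\left(1,2 \right)},-8 \right)}\right) r = \left(0 + \left(1 + \frac{\left(-4\right) 2}{8}\right)\right) \left(- \frac{3}{242}\right) = \left(0 + \left(1 + \frac{1}{8} \left(-8\right)\right)\right) \left(- \frac{3}{242}\right) = \left(0 + \left(1 - 1\right)\right) \left(- \frac{3}{242}\right) = \left(0 + 0\right) \left(- \frac{3}{242}\right) = 0 \left(- \frac{3}{242}\right) = 0$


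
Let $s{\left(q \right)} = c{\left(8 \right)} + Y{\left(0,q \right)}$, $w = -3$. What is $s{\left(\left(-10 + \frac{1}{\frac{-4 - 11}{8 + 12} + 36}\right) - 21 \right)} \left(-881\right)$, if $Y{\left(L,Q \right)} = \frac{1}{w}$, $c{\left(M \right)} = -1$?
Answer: $\frac{3524}{3} \approx 1174.7$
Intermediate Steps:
$Y{\left(L,Q \right)} = - \frac{1}{3}$ ($Y{\left(L,Q \right)} = \frac{1}{-3} = - \frac{1}{3}$)
$s{\left(q \right)} = - \frac{4}{3}$ ($s{\left(q \right)} = -1 - \frac{1}{3} = - \frac{4}{3}$)
$s{\left(\left(-10 + \frac{1}{\frac{-4 - 11}{8 + 12} + 36}\right) - 21 \right)} \left(-881\right) = \left(- \frac{4}{3}\right) \left(-881\right) = \frac{3524}{3}$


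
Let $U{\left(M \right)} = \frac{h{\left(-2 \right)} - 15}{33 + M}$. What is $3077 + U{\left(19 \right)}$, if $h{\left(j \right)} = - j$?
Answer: $\frac{12307}{4} \approx 3076.8$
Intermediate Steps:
$U{\left(M \right)} = - \frac{13}{33 + M}$ ($U{\left(M \right)} = \frac{\left(-1\right) \left(-2\right) - 15}{33 + M} = \frac{2 - 15}{33 + M} = - \frac{13}{33 + M}$)
$3077 + U{\left(19 \right)} = 3077 - \frac{13}{33 + 19} = 3077 - \frac{13}{52} = 3077 - \frac{1}{4} = \frac{12307}{4}$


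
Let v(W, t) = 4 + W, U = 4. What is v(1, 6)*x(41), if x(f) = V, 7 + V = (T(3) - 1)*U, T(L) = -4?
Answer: -135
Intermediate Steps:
V = -27 (V = -7 + (-4 - 1)*4 = -7 - 5*4 = -7 - 20 = -27)
x(f) = -27
v(1, 6)*x(41) = (4 + 1)*(-27) = 5*(-27) = -135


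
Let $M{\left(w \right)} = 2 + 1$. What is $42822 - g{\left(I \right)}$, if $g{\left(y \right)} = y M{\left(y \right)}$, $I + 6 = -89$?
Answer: $43107$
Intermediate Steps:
$I = -95$ ($I = -6 - 89 = -95$)
$M{\left(w \right)} = 3$
$g{\left(y \right)} = 3 y$ ($g{\left(y \right)} = y 3 = 3 y$)
$42822 - g{\left(I \right)} = 42822 - 3 \left(-95\right) = 42822 - -285 = 42822 + 285 = 43107$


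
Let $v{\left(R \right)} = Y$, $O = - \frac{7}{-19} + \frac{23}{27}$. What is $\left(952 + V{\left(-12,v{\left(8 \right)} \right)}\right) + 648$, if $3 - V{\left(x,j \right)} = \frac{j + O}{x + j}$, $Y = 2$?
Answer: $\frac{4112521}{2565} \approx 1603.3$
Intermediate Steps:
$O = \frac{626}{513}$ ($O = \left(-7\right) \left(- \frac{1}{19}\right) + 23 \cdot \frac{1}{27} = \frac{7}{19} + \frac{23}{27} = \frac{626}{513} \approx 1.2203$)
$v{\left(R \right)} = 2$
$V{\left(x,j \right)} = 3 - \frac{\frac{626}{513} + j}{j + x}$ ($V{\left(x,j \right)} = 3 - \frac{j + \frac{626}{513}}{x + j} = 3 - \frac{\frac{626}{513} + j}{j + x}$)
$\left(952 + V{\left(-12,v{\left(8 \right)} \right)}\right) + 648 = \left(952 + \frac{- \frac{626}{513} + 2 \cdot 2 + 3 \left(-12\right)}{2 - 12}\right) + 648 = \left(952 + \frac{- \frac{626}{513} + 4 - 36}{-10}\right) + 648 = \left(952 - - \frac{8521}{2565}\right) + 648 = \left(952 + \frac{8521}{2565}\right) + 648 = \frac{2450401}{2565} + 648 = \frac{4112521}{2565}$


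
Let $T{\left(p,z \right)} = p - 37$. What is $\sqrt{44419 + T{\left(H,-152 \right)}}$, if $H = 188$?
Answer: $\sqrt{44570} \approx 211.12$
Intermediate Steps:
$T{\left(p,z \right)} = -37 + p$
$\sqrt{44419 + T{\left(H,-152 \right)}} = \sqrt{44419 + \left(-37 + 188\right)} = \sqrt{44419 + 151} = \sqrt{44570}$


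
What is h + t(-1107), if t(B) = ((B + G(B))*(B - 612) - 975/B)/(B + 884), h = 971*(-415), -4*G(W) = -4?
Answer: -33860329246/82287 ≈ -4.1149e+5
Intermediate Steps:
G(W) = 1 (G(W) = -1/4*(-4) = 1)
h = -402965
t(B) = (-975/B + (1 + B)*(-612 + B))/(884 + B) (t(B) = ((B + 1)*(B - 612) - 975/B)/(B + 884) = ((1 + B)*(-612 + B) - 975/B)/(884 + B) = (-975/B + (1 + B)*(-612 + B))/(884 + B))
h + t(-1107) = -402965 + (-975 + (-1107)**3 - 612*(-1107) - 611*(-1107)**2)/((-1107)*(884 - 1107)) = -402965 - 1/1107*(-975 - 1356572043 + 677484 - 611*1225449)/(-223) = -402965 - 1/1107*(-1/223)*(-975 - 1356572043 + 677484 - 748749339) = -402965 - 1/1107*(-1/223)*(-2104644873) = -402965 - 701548291/82287 = -33860329246/82287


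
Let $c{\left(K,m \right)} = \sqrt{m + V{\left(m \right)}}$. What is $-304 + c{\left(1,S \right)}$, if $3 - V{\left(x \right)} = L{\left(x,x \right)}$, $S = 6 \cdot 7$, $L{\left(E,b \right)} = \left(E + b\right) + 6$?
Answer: $-304 + 3 i \sqrt{5} \approx -304.0 + 6.7082 i$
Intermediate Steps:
$L{\left(E,b \right)} = 6 + E + b$
$S = 42$
$V{\left(x \right)} = -3 - 2 x$ ($V{\left(x \right)} = 3 - \left(6 + x + x\right) = 3 - \left(6 + 2 x\right) = -3 - 2 x$)
$c{\left(K,m \right)} = \sqrt{-3 - m}$ ($c{\left(K,m \right)} = \sqrt{m - \left(3 + 2 m\right)} = \sqrt{-3 - m}$)
$-304 + c{\left(1,S \right)} = -304 + \sqrt{-3 - 42} = -304 + \sqrt{-45} = -304 + 3 i \sqrt{5}$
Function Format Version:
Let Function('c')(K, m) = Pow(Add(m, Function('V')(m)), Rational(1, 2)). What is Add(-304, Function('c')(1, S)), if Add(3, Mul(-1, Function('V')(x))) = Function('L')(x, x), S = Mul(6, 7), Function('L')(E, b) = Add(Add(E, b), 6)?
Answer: Add(-304, Mul(3, I, Pow(5, Rational(1, 2)))) ≈ Add(-304.00, Mul(6.7082, I))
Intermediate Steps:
Function('L')(E, b) = Add(6, E, b)
S = 42
Function('V')(x) = Add(-3, Mul(-2, x)) (Function('V')(x) = Add(3, Mul(-1, Add(6, x, x))) = Add(3, Mul(-1, Add(6, Mul(2, x)))) = Add(3, Add(-6, Mul(-2, x))) = Add(-3, Mul(-2, x)))
Function('c')(K, m) = Pow(Add(-3, Mul(-1, m)), Rational(1, 2)) (Function('c')(K, m) = Pow(Add(m, Add(-3, Mul(-2, m))), Rational(1, 2)) = Pow(Add(-3, Mul(-1, m)), Rational(1, 2)))
Add(-304, Function('c')(1, S)) = Add(-304, Pow(Add(-3, Mul(-1, 42)), Rational(1, 2))) = Add(-304, Pow(Add(-3, -42), Rational(1, 2))) = Add(-304, Pow(-45, Rational(1, 2))) = Add(-304, Mul(3, I, Pow(5, Rational(1, 2))))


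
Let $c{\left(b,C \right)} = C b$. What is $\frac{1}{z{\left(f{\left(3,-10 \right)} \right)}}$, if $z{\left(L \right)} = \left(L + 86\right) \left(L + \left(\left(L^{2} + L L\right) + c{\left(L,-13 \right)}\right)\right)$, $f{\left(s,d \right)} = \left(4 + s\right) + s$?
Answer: $\frac{1}{7680} \approx 0.00013021$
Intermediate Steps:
$f{\left(s,d \right)} = 4 + 2 s$
$z{\left(L \right)} = \left(86 + L\right) \left(- 12 L + 2 L^{2}\right)$ ($z{\left(L \right)} = \left(L + 86\right) \left(L - \left(- L^{2} + 13 L - L L\right)\right) = \left(86 + L\right) \left(L - \left(- 2 L^{2} + 13 L\right)\right) = \left(86 + L\right) \left(L + \left(2 L^{2} - 13 L\right)\right) = \left(86 + L\right) \left(L + \left(- 13 L + 2 L^{2}\right)\right) = \left(86 + L\right) \left(- 12 L + 2 L^{2}\right)$)
$\frac{1}{z{\left(f{\left(3,-10 \right)} \right)}} = \frac{1}{2 \left(4 + 2 \cdot 3\right) \left(-516 + \left(4 + 2 \cdot 3\right)^{2} + 80 \left(4 + 2 \cdot 3\right)\right)} = \frac{1}{2 \left(4 + 6\right) \left(-516 + \left(4 + 6\right)^{2} + 80 \left(4 + 6\right)\right)} = \frac{1}{2 \cdot 10 \left(-516 + 10^{2} + 80 \cdot 10\right)} = \frac{1}{2 \cdot 10 \left(-516 + 100 + 800\right)} = \frac{1}{2 \cdot 10 \cdot 384} = \frac{1}{7680}$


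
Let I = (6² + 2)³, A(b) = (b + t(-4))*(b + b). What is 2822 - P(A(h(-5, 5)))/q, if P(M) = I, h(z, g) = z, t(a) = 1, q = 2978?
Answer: 4174522/1489 ≈ 2803.6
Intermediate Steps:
A(b) = 2*b*(1 + b) (A(b) = (b + 1)*(b + b) = (1 + b)*(2*b) = 2*b*(1 + b))
I = 54872 (I = (36 + 2)³ = 38³ = 54872)
P(M) = 54872
2822 - P(A(h(-5, 5)))/q = 2822 - 54872/2978 = 2822 - 1*27436/1489 = 2822 - 27436/1489 = 4174522/1489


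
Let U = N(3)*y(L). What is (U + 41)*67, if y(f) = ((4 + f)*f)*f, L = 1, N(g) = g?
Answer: 3752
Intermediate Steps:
y(f) = f²*(4 + f) (y(f) = (f*(4 + f))*f = f²*(4 + f))
U = 15 (U = 3*(1²*(4 + 1)) = 3*(1*5) = 3*5 = 15)
(U + 41)*67 = (15 + 41)*67 = 56*67 = 3752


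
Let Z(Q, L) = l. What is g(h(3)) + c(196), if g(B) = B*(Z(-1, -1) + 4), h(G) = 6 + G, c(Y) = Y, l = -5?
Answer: 187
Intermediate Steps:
Z(Q, L) = -5
g(B) = -B (g(B) = B*(-5 + 4) = B*(-1) = -B)
g(h(3)) + c(196) = -(6 + 3) + 196 = -1*9 + 196 = -9 + 196 = 187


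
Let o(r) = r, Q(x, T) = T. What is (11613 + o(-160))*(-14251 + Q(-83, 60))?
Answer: -162529523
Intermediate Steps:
(11613 + o(-160))*(-14251 + Q(-83, 60)) = (11613 - 160)*(-14251 + 60) = 11453*(-14191) = -162529523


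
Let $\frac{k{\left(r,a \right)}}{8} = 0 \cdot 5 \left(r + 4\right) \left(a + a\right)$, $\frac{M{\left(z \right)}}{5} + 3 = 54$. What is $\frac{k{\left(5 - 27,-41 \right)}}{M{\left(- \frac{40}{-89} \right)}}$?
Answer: $0$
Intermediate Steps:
$M{\left(z \right)} = 255$ ($M{\left(z \right)} = -15 + 5 \cdot 54 = -15 + 270 = 255$)
$k{\left(r,a \right)} = 0$ ($k{\left(r,a \right)} = 8 \cdot 0 \cdot 5 \left(r + 4\right) \left(a + a\right) = 8 \cdot 0 \left(4 + r\right) 2 a = 8 \cdot 0 \cdot 2 a \left(4 + r\right) = 8 \cdot 0 = 0$)
$\frac{k{\left(5 - 27,-41 \right)}}{M{\left(- \frac{40}{-89} \right)}} = \frac{0}{255} = 0 \cdot \frac{1}{255} = 0$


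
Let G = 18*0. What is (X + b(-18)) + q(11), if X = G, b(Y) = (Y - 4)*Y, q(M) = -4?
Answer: 392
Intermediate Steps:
G = 0
b(Y) = Y*(-4 + Y) (b(Y) = (-4 + Y)*Y = Y*(-4 + Y))
X = 0
(X + b(-18)) + q(11) = (0 - 18*(-4 - 18)) - 4 = (0 - 18*(-22)) - 4 = (0 + 396) - 4 = 396 - 4 = 392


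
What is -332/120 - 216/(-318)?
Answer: -3319/1590 ≈ -2.0874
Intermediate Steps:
-332/120 - 216/(-318) = -332*1/120 - 216*(-1/318) = -83/30 + 36/53 = -3319/1590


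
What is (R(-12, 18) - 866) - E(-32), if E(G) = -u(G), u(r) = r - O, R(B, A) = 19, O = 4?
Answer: -883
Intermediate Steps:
u(r) = -4 + r (u(r) = r - 1*4 = r - 4 = -4 + r)
E(G) = 4 - G (E(G) = -(-4 + G) = 4 - G)
(R(-12, 18) - 866) - E(-32) = (19 - 866) - (4 - 1*(-32)) = -847 - (4 + 32) = -847 - 1*36 = -847 - 36 = -883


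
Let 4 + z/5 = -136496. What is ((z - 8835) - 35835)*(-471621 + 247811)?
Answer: 162747917700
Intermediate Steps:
z = -682500 (z = -20 + 5*(-136496) = -20 - 682480 = -682500)
((z - 8835) - 35835)*(-471621 + 247811) = ((-682500 - 8835) - 35835)*(-471621 + 247811) = (-691335 - 35835)*(-223810) = -727170*(-223810) = 162747917700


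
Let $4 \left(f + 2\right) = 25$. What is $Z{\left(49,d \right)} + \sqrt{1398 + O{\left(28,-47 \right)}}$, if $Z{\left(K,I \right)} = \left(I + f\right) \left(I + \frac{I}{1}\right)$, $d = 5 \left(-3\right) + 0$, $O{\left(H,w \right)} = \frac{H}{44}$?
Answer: $\frac{645}{2} + \frac{\sqrt{169235}}{11} \approx 359.9$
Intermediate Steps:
$O{\left(H,w \right)} = \frac{H}{44}$ ($O{\left(H,w \right)} = H \frac{1}{44} = \frac{H}{44}$)
$d = -15$ ($d = -15 + 0 = -15$)
$f = \frac{17}{4}$ ($f = -2 + \frac{1}{4} \cdot 25 = -2 + \frac{25}{4} = \frac{17}{4} \approx 4.25$)
$Z{\left(K,I \right)} = 2 I \left(\frac{17}{4} + I\right)$ ($Z{\left(K,I \right)} = \left(I + \frac{17}{4}\right) \left(I + \frac{I}{1}\right) = \left(\frac{17}{4} + I\right) \left(I + I 1\right) = \left(\frac{17}{4} + I\right) \left(I + I\right) = \left(\frac{17}{4} + I\right) 2 I = 2 I \left(\frac{17}{4} + I\right)$)
$Z{\left(49,d \right)} + \sqrt{1398 + O{\left(28,-47 \right)}} = \frac{1}{2} \left(-15\right) \left(17 + 4 \left(-15\right)\right) + \sqrt{1398 + \frac{1}{44} \cdot 28} = \frac{1}{2} \left(-15\right) \left(17 - 60\right) + \sqrt{1398 + \frac{7}{11}} = \frac{1}{2} \left(-15\right) \left(-43\right) + \sqrt{\frac{15385}{11}} = \frac{645}{2} + \frac{\sqrt{169235}}{11}$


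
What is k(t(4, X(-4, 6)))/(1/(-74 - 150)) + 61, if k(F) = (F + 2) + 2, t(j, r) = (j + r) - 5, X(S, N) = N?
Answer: -1955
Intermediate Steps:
t(j, r) = -5 + j + r
k(F) = 4 + F (k(F) = (2 + F) + 2 = 4 + F)
k(t(4, X(-4, 6)))/(1/(-74 - 150)) + 61 = (4 + (-5 + 4 + 6))/(1/(-74 - 150)) + 61 = (4 + 5)/(1/(-224)) + 61 = 9/(-1/224) + 61 = 9*(-224) + 61 = -2016 + 61 = -1955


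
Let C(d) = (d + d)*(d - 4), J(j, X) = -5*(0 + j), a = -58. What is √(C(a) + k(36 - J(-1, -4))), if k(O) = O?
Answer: √7223 ≈ 84.988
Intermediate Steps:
J(j, X) = -5*j
C(d) = 2*d*(-4 + d) (C(d) = (2*d)*(-4 + d) = 2*d*(-4 + d))
√(C(a) + k(36 - J(-1, -4))) = √(2*(-58)*(-4 - 58) + (36 - (-5)*(-1))) = √(2*(-58)*(-62) + (36 - 1*5)) = √(7192 + (36 - 5)) = √(7192 + 31) = √7223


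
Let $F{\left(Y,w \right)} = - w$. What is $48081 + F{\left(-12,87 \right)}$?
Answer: $47994$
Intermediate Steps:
$48081 + F{\left(-12,87 \right)} = 48081 - 87 = 47994$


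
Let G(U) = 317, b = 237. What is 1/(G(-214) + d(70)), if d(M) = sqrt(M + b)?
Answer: 317/100182 - sqrt(307)/100182 ≈ 0.0029893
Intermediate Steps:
d(M) = sqrt(237 + M) (d(M) = sqrt(M + 237) = sqrt(237 + M))
1/(G(-214) + d(70)) = 1/(317 + sqrt(237 + 70)) = 1/(317 + sqrt(307))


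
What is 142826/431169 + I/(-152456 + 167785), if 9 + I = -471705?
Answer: -201199073912/6609389601 ≈ -30.441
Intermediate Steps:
I = -471714 (I = -9 - 471705 = -471714)
142826/431169 + I/(-152456 + 167785) = 142826/431169 - 471714/(-152456 + 167785) = 142826*(1/431169) - 471714/15329 = 142826/431169 - 471714*1/15329 = 142826/431169 - 471714/15329 = -201199073912/6609389601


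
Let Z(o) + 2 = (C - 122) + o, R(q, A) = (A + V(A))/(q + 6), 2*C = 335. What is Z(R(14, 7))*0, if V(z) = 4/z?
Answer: 0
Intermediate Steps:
C = 335/2 (C = (½)*335 = 335/2 ≈ 167.50)
R(q, A) = (A + 4/A)/(6 + q) (R(q, A) = (A + 4/A)/(q + 6) = (A + 4/A)/(6 + q))
Z(o) = 87/2 + o (Z(o) = -2 + ((335/2 - 122) + o) = -2 + (91/2 + o) = 87/2 + o)
Z(R(14, 7))*0 = (87/2 + (4 + 7²)/(7*(6 + 14)))*0 = (87/2 + (⅐)*(4 + 49)/20)*0 = (87/2 + (⅐)*(1/20)*53)*0 = (87/2 + 53/140)*0 = (6143/140)*0 = 0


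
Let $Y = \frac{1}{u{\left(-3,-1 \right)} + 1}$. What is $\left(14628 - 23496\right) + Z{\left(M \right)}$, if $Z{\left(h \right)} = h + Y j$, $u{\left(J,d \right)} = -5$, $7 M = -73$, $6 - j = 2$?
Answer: $- \frac{62156}{7} \approx -8879.4$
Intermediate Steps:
$j = 4$ ($j = 6 - 2 = 4$)
$M = - \frac{73}{7}$ ($M = \frac{1}{7} \left(-73\right) = - \frac{73}{7} \approx -10.429$)
$Y = - \frac{1}{4}$ ($Y = \frac{1}{-5 + 1} = \frac{1}{-4} = - \frac{1}{4} \approx -0.25$)
$Z{\left(h \right)} = -1 + h$ ($Z{\left(h \right)} = h - 1 = -1 + h$)
$\left(14628 - 23496\right) + Z{\left(M \right)} = \left(14628 - 23496\right) - \frac{80}{7} = -8868 - \frac{80}{7} = - \frac{62156}{7}$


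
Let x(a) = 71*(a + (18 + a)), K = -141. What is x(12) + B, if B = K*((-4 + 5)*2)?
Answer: 2700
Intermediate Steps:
x(a) = 1278 + 142*a (x(a) = 71*(18 + 2*a) = 1278 + 142*a)
B = -282 (B = -141*(-4 + 5)*2 = -141*2 = -282)
x(12) + B = (1278 + 142*12) - 282 = (1278 + 1704) - 282 = 2982 - 282 = 2700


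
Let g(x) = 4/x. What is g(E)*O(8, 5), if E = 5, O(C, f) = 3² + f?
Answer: 56/5 ≈ 11.200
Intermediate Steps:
O(C, f) = 9 + f
g(E)*O(8, 5) = (4/5)*(9 + 5) = (4*(⅕))*14 = (⅘)*14 = 56/5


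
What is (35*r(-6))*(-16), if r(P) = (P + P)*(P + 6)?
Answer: 0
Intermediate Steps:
r(P) = 2*P*(6 + P) (r(P) = (2*P)*(6 + P) = 2*P*(6 + P))
(35*r(-6))*(-16) = (35*(2*(-6)*(6 - 6)))*(-16) = (35*(2*(-6)*0))*(-16) = (35*0)*(-16) = 0*(-16) = 0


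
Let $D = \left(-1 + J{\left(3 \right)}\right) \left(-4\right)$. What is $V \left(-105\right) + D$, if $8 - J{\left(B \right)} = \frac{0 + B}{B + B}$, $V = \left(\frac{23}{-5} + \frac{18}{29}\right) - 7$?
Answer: $\frac{32678}{29} \approx 1126.8$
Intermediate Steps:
$V = - \frac{1592}{145}$ ($V = \left(23 \left(- \frac{1}{5}\right) + 18 \cdot \frac{1}{29}\right) - 7 = \left(- \frac{23}{5} + \frac{18}{29}\right) - 7 = - \frac{577}{145} - 7 = - \frac{1592}{145} \approx -10.979$)
$J{\left(B \right)} = \frac{15}{2}$ ($J{\left(B \right)} = 8 - \frac{0 + B}{B + B} = 8 - \frac{B}{2 B} = 8 - B \frac{1}{2 B} = 8 - \frac{1}{2} = \frac{15}{2}$)
$D = -26$ ($D = \left(-1 + \frac{15}{2}\right) \left(-4\right) = \frac{13}{2} \left(-4\right) = -26$)
$V \left(-105\right) + D = \left(- \frac{1592}{145}\right) \left(-105\right) - 26 = \frac{33432}{29} - 26 = \frac{32678}{29}$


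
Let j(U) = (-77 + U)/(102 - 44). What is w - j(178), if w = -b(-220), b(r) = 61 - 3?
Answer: -3465/58 ≈ -59.741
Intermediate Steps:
b(r) = 58
j(U) = -77/58 + U/58 (j(U) = (-77 + U)/58 = (-77 + U)*(1/58) = -77/58 + U/58)
w = -58 (w = -1*58 = -58)
w - j(178) = -58 - (-77/58 + (1/58)*178) = -58 - (-77/58 + 89/29) = -58 - 1*101/58 = -58 - 101/58 = -3465/58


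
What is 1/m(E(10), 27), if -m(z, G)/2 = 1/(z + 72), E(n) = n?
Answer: -41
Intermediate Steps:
m(z, G) = -2/(72 + z) (m(z, G) = -2/(z + 72) = -2/(72 + z))
1/m(E(10), 27) = 1/(-2/(72 + 10)) = 1/(-2/82) = 1/(-2*1/82) = 1/(-1/41) = -41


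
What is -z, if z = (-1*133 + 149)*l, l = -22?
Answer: 352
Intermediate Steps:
z = -352 (z = (-1*133 + 149)*(-22) = (-133 + 149)*(-22) = 16*(-22) = -352)
-z = -1*(-352) = 352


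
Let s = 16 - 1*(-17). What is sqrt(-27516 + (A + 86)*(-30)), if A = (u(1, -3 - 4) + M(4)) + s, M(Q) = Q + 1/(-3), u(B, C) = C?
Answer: I*sqrt(30986) ≈ 176.03*I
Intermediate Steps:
M(Q) = -1/3 + Q (M(Q) = Q - 1/3 = -1/3 + Q)
s = 33 (s = 16 + 17 = 33)
A = 89/3 (A = ((-3 - 4) + (-1/3 + 4)) + 33 = (-7 + 11/3) + 33 = -10/3 + 33 = 89/3 ≈ 29.667)
sqrt(-27516 + (A + 86)*(-30)) = sqrt(-27516 + (89/3 + 86)*(-30)) = sqrt(-27516 + (347/3)*(-30)) = sqrt(-27516 - 3470) = sqrt(-30986) = I*sqrt(30986)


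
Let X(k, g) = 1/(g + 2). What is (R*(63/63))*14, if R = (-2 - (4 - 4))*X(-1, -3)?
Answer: 28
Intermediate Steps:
X(k, g) = 1/(2 + g)
R = 2 (R = (-2 - (4 - 4))/(2 - 3) = (-2 - 1*0)/(-1) = (-2 + 0)*(-1) = -2*(-1) = 2)
(R*(63/63))*14 = (2*(63/63))*14 = (2*(63*(1/63)))*14 = (2*1)*14 = 2*14 = 28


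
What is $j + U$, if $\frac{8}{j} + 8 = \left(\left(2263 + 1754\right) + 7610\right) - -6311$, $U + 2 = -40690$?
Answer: $- \frac{364803776}{8965} \approx -40692.0$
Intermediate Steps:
$U = -40692$ ($U = -2 - 40690 = -40692$)
$j = \frac{4}{8965}$ ($j = \frac{8}{-8 + \left(\left(\left(2263 + 1754\right) + 7610\right) - -6311\right)} = \frac{8}{-8 + \left(\left(4017 + 7610\right) + 6311\right)} = \frac{8}{-8 + \left(11627 + 6311\right)} = \frac{8}{-8 + 17938} = \frac{8}{17930} = 8 \cdot \frac{1}{17930} = \frac{4}{8965} \approx 0.00044618$)
$j + U = \frac{4}{8965} - 40692 = - \frac{364803776}{8965}$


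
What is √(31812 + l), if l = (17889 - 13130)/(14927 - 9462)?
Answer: √950130357635/5465 ≈ 178.36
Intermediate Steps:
l = 4759/5465 ≈ 0.87081
√(31812 + l) = √(31812 + 4759/5465) = √(173857339/5465) = √950130357635/5465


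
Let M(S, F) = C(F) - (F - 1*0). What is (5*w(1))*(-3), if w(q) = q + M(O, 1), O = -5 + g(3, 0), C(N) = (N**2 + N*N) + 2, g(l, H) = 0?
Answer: -60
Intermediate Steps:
C(N) = 2 + 2*N**2 (C(N) = (N**2 + N**2) + 2 = 2*N**2 + 2 = 2 + 2*N**2)
O = -5 (O = -5 + 0 = -5)
M(S, F) = 2 - F + 2*F**2 (M(S, F) = (2 + 2*F**2) - (F - 1*0) = (2 + 2*F**2) - (F + 0) = (2 + 2*F**2) - F = 2 - F + 2*F**2)
w(q) = 3 + q (w(q) = q + (2 - 1*1 + 2*1**2) = q + (2 - 1 + 2*1) = q + (2 - 1 + 2) = q + 3 = 3 + q)
(5*w(1))*(-3) = (5*(3 + 1))*(-3) = (5*4)*(-3) = 20*(-3) = -60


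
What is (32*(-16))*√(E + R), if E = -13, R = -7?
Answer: -1024*I*√5 ≈ -2289.7*I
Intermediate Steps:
(32*(-16))*√(E + R) = (32*(-16))*√(-13 - 7) = -1024*I*√5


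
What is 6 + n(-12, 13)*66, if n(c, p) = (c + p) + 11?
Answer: 798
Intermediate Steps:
n(c, p) = 11 + c + p
6 + n(-12, 13)*66 = 6 + (11 - 12 + 13)*66 = 6 + 12*66 = 6 + 792 = 798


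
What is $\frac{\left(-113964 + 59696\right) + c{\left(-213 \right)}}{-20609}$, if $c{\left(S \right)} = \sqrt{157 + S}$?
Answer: $\frac{54268}{20609} - \frac{2 i \sqrt{14}}{20609} \approx 2.6332 - 0.00036311 i$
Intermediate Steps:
$\frac{\left(-113964 + 59696\right) + c{\left(-213 \right)}}{-20609} = \frac{\left(-113964 + 59696\right) + \sqrt{157 - 213}}{-20609} = \left(-54268 + \sqrt{-56}\right) \left(- \frac{1}{20609}\right) = \left(-54268 + 2 i \sqrt{14}\right) \left(- \frac{1}{20609}\right) = \frac{54268}{20609} - \frac{2 i \sqrt{14}}{20609}$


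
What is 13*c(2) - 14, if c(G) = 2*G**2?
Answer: 90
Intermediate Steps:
13*c(2) - 14 = 13*(2*2**2) - 14 = 13*(2*4) - 14 = 13*8 - 14 = 104 - 14 = 90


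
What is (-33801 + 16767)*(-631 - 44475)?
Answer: 768335604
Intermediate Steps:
(-33801 + 16767)*(-631 - 44475) = -17034*(-45106) = 768335604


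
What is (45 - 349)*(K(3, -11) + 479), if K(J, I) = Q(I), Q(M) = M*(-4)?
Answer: -158992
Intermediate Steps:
Q(M) = -4*M
K(J, I) = -4*I
(45 - 349)*(K(3, -11) + 479) = (45 - 349)*(-4*(-11) + 479) = -304*(44 + 479) = -304*523 = -158992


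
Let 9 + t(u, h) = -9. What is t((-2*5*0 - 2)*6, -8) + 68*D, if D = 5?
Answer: 322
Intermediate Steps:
t(u, h) = -18 (t(u, h) = -9 - 9 = -18)
t((-2*5*0 - 2)*6, -8) + 68*D = -18 + 68*5 = -18 + 340 = 322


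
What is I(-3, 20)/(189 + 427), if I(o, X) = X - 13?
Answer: 1/88 ≈ 0.011364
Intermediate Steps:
I(o, X) = -13 + X
I(-3, 20)/(189 + 427) = (-13 + 20)/(189 + 427) = 7/616 = 7*(1/616) = 1/88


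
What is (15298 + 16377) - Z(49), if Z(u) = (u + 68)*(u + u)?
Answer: 20209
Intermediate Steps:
Z(u) = 2*u*(68 + u) (Z(u) = (68 + u)*(2*u) = 2*u*(68 + u))
(15298 + 16377) - Z(49) = (15298 + 16377) - 2*49*(68 + 49) = 31675 - 2*49*117 = 31675 - 1*11466 = 31675 - 11466 = 20209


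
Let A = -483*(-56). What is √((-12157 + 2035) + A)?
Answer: √16926 ≈ 130.10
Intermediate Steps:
A = 27048
√((-12157 + 2035) + A) = √((-12157 + 2035) + 27048) = √(-10122 + 27048) = √16926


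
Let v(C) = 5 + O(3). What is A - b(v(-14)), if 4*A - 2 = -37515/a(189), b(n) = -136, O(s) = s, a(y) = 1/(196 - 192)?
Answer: -74757/2 ≈ -37379.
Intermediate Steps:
a(y) = ¼ (a(y) = 1/4 = ¼)
v(C) = 8 (v(C) = 5 + 3 = 8)
A = -75029/2 (A = ½ + (-37515/¼)/4 = ½ + (-37515*4)/4 = ½ + (¼)*(-150060) = ½ - 37515 = -75029/2 ≈ -37515.)
A - b(v(-14)) = -75029/2 - 1*(-136) = -75029/2 + 136 = -74757/2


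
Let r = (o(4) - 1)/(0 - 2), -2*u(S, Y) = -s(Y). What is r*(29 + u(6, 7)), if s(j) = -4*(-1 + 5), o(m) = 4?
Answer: -63/2 ≈ -31.500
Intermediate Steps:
s(j) = -16 (s(j) = -4*4 = -16)
u(S, Y) = -8 (u(S, Y) = -(-1)*(-16)/2 = -1/2*16 = -8)
r = -3/2 (r = (4 - 1)/(0 - 2) = 3/(-2) = 3*(-1/2) = -3/2 ≈ -1.5000)
r*(29 + u(6, 7)) = -3*(29 - 8)/2 = -3/2*21 = -63/2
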